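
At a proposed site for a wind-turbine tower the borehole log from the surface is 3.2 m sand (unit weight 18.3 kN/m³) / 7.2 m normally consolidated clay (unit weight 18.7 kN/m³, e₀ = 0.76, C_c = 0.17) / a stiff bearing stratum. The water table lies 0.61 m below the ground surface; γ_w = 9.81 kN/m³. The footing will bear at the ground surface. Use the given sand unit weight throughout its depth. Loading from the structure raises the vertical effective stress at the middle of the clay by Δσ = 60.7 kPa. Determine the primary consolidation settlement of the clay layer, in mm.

S_c ≈ 199 mm

Mid-depth of clay below the ground surface: z = 3.2 + 7.2/2 = 6.8 m.
Total vertical stress at mid-clay: σ_v = 18.3×3.2 + 18.7×3.6 = 125.88 kPa.
Pore pressure: u = 9.81×(6.8 − 0.61) = 60.724 kPa.
Initial effective stress: σ'_0 = σ_v − u = 125.88 − 60.724 = 65.156 kPa.
Final effective stress: σ'_f = σ'_0 + Δσ = 65.156 + 60.7 = 125.86 kPa.
Normally consolidated clay, so the full stress increment lies on the virgin compression line:
S_c = C_c·H/(1+e₀)·log₁₀(σ'_f/σ'_0) = 0.17×7.2/(1+0.76)×log₁₀(125.86/65.156)
    = 0.69545 × 0.28593 = 0.1989 m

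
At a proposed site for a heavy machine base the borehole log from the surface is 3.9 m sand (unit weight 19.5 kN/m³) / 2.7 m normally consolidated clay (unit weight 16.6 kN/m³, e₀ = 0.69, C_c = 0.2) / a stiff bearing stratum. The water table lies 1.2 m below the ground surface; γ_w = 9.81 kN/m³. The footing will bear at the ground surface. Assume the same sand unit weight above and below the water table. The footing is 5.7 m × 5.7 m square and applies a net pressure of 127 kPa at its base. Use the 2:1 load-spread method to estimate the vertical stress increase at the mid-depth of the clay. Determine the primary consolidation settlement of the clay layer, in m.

Mid-depth of clay below the ground surface: z = 3.9 + 2.7/2 = 5.25 m.
Total vertical stress at mid-clay: σ_v = 19.5×3.9 + 16.6×1.35 = 98.46 kPa.
Pore pressure: u = 9.81×(5.25 − 1.2) = 39.73 kPa.
Initial effective stress: σ'_0 = σ_v − u = 98.46 − 39.73 = 58.73 kPa.
Stress increase at mid-clay by the 2:1 spreading method:
Δσ = qBL/((B+z)(L+z)) = 127×5.7×5.7/((5.7+5.25)(5.7+5.25)) = 34.413 kPa
Final effective stress: σ'_f = σ'_0 + Δσ = 58.73 + 34.413 = 93.143 kPa.
Normally consolidated clay, so the full stress increment lies on the virgin compression line:
S_c = C_c·H/(1+e₀)·log₁₀(σ'_f/σ'_0) = 0.2×2.7/(1+0.69)×log₁₀(93.143/58.73)
    = 0.31953 × 0.20029 = 0.064 m

S_c ≈ 0.064 m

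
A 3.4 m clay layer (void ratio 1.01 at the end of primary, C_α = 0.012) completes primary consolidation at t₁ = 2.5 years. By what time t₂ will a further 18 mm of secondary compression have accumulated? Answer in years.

t₂ ≈ 19.3 years

S_s = C_α·H/(1+e_p)·log₁₀(t₂/t₁) ⇒ log₁₀(t₂/t₁) = S_s·(1+e_p)/(C_α·H).
log₁₀(t₂/t₁) = 0.018 × (1+1.01) / (0.012×3.4) = 0.8868
t₂ = t₁ × 10^0.8868 = 2.5 × 7.705 = 19.26 years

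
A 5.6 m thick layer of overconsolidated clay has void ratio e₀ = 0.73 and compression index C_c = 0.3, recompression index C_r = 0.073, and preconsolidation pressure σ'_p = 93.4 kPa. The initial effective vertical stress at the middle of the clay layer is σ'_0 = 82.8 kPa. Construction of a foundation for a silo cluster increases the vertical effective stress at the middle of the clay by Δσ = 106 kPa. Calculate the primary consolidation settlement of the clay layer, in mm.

S_c ≈ 309 mm

Final effective stress: σ'_f = 82.8 + 106 = 188.8 kPa.
σ'_f = 188.8 > σ'_p = 93.4 kPa, so the stress path crosses the preconsolidation pressure — recompression up to σ'_p, then virgin compression beyond:
S_c = H/(1+e₀)·[C_r·log₁₀(σ'_p/σ'_0) + C_c·log₁₀(σ'_f/σ'_p)]
    = 5.6/1.73 × [0.073×log₁₀(93.4/82.8) + 0.3×log₁₀(188.8/93.4)]
    = 3.237 × [0.0038191 + 0.091697] = 0.3092 m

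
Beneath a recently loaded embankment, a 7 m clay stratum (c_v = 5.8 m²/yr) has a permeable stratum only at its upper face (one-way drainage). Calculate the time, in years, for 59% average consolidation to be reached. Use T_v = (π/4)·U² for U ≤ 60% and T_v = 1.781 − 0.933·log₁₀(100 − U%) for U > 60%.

t ≈ 2.31 years

Drainage path length: H_d = H = 7 m (single drainage).
U ≤ 60%: T_v = (π/4)·U² = (π/4)×0.59² = 0.2734.
t = T_v·H_d²/c_v = 0.2734×7²/5.8 = 2.31 years.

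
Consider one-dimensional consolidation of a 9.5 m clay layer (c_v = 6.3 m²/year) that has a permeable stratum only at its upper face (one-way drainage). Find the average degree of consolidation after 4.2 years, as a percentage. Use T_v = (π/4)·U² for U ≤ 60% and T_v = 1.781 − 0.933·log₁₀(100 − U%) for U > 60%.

Drainage path length: H_d = H = 9.5 m (single drainage).
T_v = c_v·t/H_d² = 6.3×4.2/9.5² = 0.29319.
T_v = 0.29319 corresponds to the U > 60% branch:
U = 1 − 10^((1.781 − T_v)/0.933)/100 = 0.6068

U ≈ 60.7 %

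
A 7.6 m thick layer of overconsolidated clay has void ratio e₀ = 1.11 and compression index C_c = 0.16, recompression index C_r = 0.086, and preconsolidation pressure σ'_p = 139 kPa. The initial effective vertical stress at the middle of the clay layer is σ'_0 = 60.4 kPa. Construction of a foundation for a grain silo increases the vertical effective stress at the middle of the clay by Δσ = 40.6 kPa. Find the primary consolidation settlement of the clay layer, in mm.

S_c ≈ 69.2 mm

Final effective stress: σ'_f = 60.4 + 40.6 = 101 kPa.
σ'_f = 101 ≤ σ'_p = 139 kPa, so the clay remains overconsolidated and only the recompression index applies:
S_c = C_r·H/(1+e₀)·log₁₀(σ'_f/σ'_0) = 0.086×7.6/2.11×log₁₀(101/60.4)
    = 0.30976 × 0.22328 = 0.06916 m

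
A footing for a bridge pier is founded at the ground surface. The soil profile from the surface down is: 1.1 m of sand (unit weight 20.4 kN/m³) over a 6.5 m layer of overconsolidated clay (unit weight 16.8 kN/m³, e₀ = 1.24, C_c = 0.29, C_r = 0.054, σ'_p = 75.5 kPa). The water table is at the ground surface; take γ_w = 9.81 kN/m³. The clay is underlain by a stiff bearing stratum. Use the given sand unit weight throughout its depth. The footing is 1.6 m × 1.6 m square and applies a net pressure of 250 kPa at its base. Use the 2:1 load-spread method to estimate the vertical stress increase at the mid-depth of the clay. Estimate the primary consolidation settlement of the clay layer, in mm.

S_c ≈ 28.8 mm

Mid-depth of clay below the ground surface: z = 1.1 + 6.5/2 = 4.35 m.
Total vertical stress at mid-clay: σ_v = 20.4×1.1 + 16.8×3.25 = 77.04 kPa.
Pore pressure: u = 9.81×(4.35 − 0) = 42.673 kPa.
Initial effective stress: σ'_0 = σ_v − u = 77.04 − 42.673 = 34.367 kPa.
Stress increase at mid-clay by the 2:1 spreading method:
Δσ = qBL/((B+z)(L+z)) = 250×1.6×1.6/((1.6+4.35)(1.6+4.35)) = 18.078 kPa
Final effective stress: σ'_f = 34.367 + 18.078 = 52.445 kPa.
σ'_f = 52.445 ≤ σ'_p = 75.5 kPa, so the clay remains overconsolidated and only the recompression index applies:
S_c = C_r·H/(1+e₀)·log₁₀(σ'_f/σ'_0) = 0.054×6.5/2.24×log₁₀(52.445/34.367)
    = 0.1567 × 0.18356 = 0.02876 m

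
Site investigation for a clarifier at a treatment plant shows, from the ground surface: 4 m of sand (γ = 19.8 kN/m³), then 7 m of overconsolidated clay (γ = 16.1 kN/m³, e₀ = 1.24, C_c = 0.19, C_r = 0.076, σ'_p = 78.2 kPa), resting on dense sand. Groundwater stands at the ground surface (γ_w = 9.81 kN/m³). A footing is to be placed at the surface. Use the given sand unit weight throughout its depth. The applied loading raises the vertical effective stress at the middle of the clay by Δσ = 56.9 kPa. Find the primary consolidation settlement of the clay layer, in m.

Mid-depth of clay below the ground surface: z = 4 + 7/2 = 7.5 m.
Total vertical stress at mid-clay: σ_v = 19.8×4 + 16.1×3.5 = 135.55 kPa.
Pore pressure: u = 9.81×(7.5 − 0) = 73.575 kPa.
Initial effective stress: σ'_0 = σ_v − u = 135.55 − 73.575 = 61.975 kPa.
Final effective stress: σ'_f = 61.975 + 56.9 = 118.88 kPa.
σ'_f = 118.88 > σ'_p = 78.2 kPa, so the stress path crosses the preconsolidation pressure — recompression up to σ'_p, then virgin compression beyond:
S_c = H/(1+e₀)·[C_r·log₁₀(σ'_p/σ'_0) + C_c·log₁₀(σ'_f/σ'_p)]
    = 7/2.24 × [0.076×log₁₀(78.2/61.975) + 0.19×log₁₀(118.88/78.2)]
    = 3.125 × [0.0076753 + 0.034561] = 0.132 m

S_c ≈ 0.132 m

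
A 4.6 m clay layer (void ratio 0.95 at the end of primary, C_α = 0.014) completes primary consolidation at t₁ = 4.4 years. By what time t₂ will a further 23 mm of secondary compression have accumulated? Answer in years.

t₂ ≈ 21.9 years

S_s = C_α·H/(1+e_p)·log₁₀(t₂/t₁) ⇒ log₁₀(t₂/t₁) = S_s·(1+e_p)/(C_α·H).
log₁₀(t₂/t₁) = 0.023 × (1+0.95) / (0.014×4.6) = 0.6964
t₂ = t₁ × 10^0.6964 = 4.4 × 4.971 = 21.87 years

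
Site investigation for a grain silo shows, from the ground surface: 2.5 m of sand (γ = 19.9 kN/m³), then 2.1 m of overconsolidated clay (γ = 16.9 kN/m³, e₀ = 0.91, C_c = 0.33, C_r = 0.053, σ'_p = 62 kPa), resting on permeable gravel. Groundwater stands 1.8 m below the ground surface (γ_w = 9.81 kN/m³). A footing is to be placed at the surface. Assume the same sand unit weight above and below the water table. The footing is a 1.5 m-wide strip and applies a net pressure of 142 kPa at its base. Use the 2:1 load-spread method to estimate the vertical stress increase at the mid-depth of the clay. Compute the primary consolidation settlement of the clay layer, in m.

Mid-depth of clay below the ground surface: z = 2.5 + 2.1/2 = 3.55 m.
Total vertical stress at mid-clay: σ_v = 19.9×2.5 + 16.9×1.05 = 67.495 kPa.
Pore pressure: u = 9.81×(3.55 − 1.8) = 17.168 kPa.
Initial effective stress: σ'_0 = σ_v − u = 67.495 − 17.168 = 50.327 kPa.
Stress increase at mid-clay by the 2:1 spreading method:
Δσ = qB/(B+z) = 142×1.5/(1.5+3.55) = 42.178 kPa
Final effective stress: σ'_f = 50.327 + 42.178 = 92.505 kPa.
σ'_f = 92.505 > σ'_p = 62 kPa, so the stress path crosses the preconsolidation pressure — recompression up to σ'_p, then virgin compression beyond:
S_c = H/(1+e₀)·[C_r·log₁₀(σ'_p/σ'_0) + C_c·log₁₀(σ'_f/σ'_p)]
    = 2.1/1.91 × [0.053×log₁₀(62/50.327) + 0.33×log₁₀(92.505/62)]
    = 1.0995 × [0.0048013 + 0.057345] = 0.06833 m

S_c ≈ 0.0683 m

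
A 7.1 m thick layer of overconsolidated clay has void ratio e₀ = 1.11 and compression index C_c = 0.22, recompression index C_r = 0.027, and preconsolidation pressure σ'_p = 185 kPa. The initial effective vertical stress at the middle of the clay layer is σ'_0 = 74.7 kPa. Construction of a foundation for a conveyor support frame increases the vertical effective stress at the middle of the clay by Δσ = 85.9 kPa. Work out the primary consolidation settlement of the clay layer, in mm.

S_c ≈ 30.2 mm

Final effective stress: σ'_f = 74.7 + 85.9 = 160.6 kPa.
σ'_f = 160.6 ≤ σ'_p = 185 kPa, so the clay remains overconsolidated and only the recompression index applies:
S_c = C_r·H/(1+e₀)·log₁₀(σ'_f/σ'_0) = 0.027×7.1/2.11×log₁₀(160.6/74.7)
    = 0.090852 × 0.33242 = 0.0302 m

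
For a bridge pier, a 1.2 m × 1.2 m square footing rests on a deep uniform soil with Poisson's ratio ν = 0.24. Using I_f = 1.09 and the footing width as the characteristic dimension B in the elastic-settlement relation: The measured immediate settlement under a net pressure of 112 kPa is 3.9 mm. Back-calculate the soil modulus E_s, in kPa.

E_s ≈ 35400 kPa

S_e = q·B·(1−ν²)/E_s · I_f  ⇒  E_s = q·B·(1−ν²)·I_f / S_e.
E_s = 112 × 1.2 × 0.9424 × 1.09 / 0.0039 = 35400 kPa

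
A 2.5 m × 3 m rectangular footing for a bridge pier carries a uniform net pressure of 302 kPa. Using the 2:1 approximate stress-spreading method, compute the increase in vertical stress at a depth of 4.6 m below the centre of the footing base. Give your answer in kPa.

Δσ_z ≈ 42 kPa

By the 2:1 method the load spreads at 1 horizontal : 2 vertical, so at depth z the loaded area has grown by z in each plan dimension:
Δσ = qBL/((B+z)(L+z)) = 302×2.5×3/((2.5+4.6)(3+4.6)) = 41.976 kPa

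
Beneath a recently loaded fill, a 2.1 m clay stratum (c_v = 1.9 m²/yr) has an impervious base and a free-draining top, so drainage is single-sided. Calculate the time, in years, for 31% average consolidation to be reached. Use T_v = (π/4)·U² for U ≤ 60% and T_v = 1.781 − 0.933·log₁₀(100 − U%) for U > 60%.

t ≈ 0.175 years

Drainage path length: H_d = H = 2.1 m (single drainage).
U ≤ 60%: T_v = (π/4)·U² = (π/4)×0.31² = 0.075477.
t = T_v·H_d²/c_v = 0.075477×2.1²/1.9 = 0.1752 years.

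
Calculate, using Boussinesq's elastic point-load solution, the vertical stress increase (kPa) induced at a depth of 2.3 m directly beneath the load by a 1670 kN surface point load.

Boussinesq vertical stress below a point load on an elastic half-space:
Δσ_z = 3P/(2πz²) · [1 + (r/z)²]^(−5/2)
r/z = 0/2.3 = 0; [1+(r/z)²]^(−5/2) = 1.
Δσ_z = 3×1670/(2π×2.3²) × 1 = 150.73 × 1 = 150.7 kPa

Δσ_z ≈ 151 kPa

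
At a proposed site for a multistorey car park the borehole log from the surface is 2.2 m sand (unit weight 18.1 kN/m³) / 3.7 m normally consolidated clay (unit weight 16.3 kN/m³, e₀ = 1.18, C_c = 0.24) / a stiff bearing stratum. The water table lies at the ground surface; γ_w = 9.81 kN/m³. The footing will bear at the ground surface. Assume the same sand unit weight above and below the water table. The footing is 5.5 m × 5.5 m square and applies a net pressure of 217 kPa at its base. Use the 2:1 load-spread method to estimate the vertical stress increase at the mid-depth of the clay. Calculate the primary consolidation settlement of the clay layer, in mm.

Mid-depth of clay below the ground surface: z = 2.2 + 3.7/2 = 4.05 m.
Total vertical stress at mid-clay: σ_v = 18.1×2.2 + 16.3×1.85 = 69.975 kPa.
Pore pressure: u = 9.81×(4.05 − 0) = 39.73 kPa.
Initial effective stress: σ'_0 = σ_v − u = 69.975 − 39.73 = 30.245 kPa.
Stress increase at mid-clay by the 2:1 spreading method:
Δσ = qBL/((B+z)(L+z)) = 217×5.5×5.5/((5.5+4.05)(5.5+4.05)) = 71.974 kPa
Final effective stress: σ'_f = σ'_0 + Δσ = 30.245 + 71.974 = 102.22 kPa.
Normally consolidated clay, so the full stress increment lies on the virgin compression line:
S_c = C_c·H/(1+e₀)·log₁₀(σ'_f/σ'_0) = 0.24×3.7/(1+1.18)×log₁₀(102.22/30.245)
    = 0.40734 × 0.52888 = 0.2154 m

S_c ≈ 215 mm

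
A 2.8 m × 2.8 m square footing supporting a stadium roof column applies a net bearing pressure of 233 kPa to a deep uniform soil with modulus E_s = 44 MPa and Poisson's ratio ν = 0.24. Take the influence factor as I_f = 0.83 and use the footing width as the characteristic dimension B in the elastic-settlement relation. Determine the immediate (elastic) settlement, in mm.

S_e ≈ 11.6 mm

Immediate (elastic) settlement: S_e = q·B·(1−ν²)/E_s · I_f.
E_s = 44 MPa = 44000 kPa.
S_e = 233 × 2.8 × (1 − 0.24²) / 44000 × 0.83
    = 233 × 2.8 × 0.9424 / 44000 × 0.83
    = 0.0116 m = 11.6 mm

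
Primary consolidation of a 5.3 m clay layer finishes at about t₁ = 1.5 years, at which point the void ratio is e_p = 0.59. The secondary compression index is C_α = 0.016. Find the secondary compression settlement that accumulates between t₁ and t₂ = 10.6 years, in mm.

Secondary compression: S_s = C_α·H/(1+e_p)·log₁₀(t₂/t₁)
S_s = 0.016×5.3/(1+0.59)×log₁₀(10.6/1.5)
    = 0.05333 × 0.8492 = 0.04529 m

S_s ≈ 45.3 mm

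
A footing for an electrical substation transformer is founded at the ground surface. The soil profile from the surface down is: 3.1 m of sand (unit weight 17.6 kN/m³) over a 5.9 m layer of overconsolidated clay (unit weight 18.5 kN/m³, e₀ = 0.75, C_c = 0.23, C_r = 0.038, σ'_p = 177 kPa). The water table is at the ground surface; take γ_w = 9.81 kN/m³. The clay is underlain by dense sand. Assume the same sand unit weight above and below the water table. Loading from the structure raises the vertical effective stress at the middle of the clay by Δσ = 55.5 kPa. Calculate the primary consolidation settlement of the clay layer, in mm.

S_c ≈ 41.7 mm

Mid-depth of clay below the ground surface: z = 3.1 + 5.9/2 = 6.05 m.
Total vertical stress at mid-clay: σ_v = 17.6×3.1 + 18.5×2.95 = 109.14 kPa.
Pore pressure: u = 9.81×(6.05 − 0) = 59.351 kPa.
Initial effective stress: σ'_0 = σ_v − u = 109.14 − 59.351 = 49.789 kPa.
Final effective stress: σ'_f = 49.789 + 55.5 = 105.29 kPa.
σ'_f = 105.29 ≤ σ'_p = 177 kPa, so the clay remains overconsolidated and only the recompression index applies:
S_c = C_r·H/(1+e₀)·log₁₀(σ'_f/σ'_0) = 0.038×5.9/1.75×log₁₀(105.29/49.789)
    = 0.12811 × 0.32525 = 0.04167 m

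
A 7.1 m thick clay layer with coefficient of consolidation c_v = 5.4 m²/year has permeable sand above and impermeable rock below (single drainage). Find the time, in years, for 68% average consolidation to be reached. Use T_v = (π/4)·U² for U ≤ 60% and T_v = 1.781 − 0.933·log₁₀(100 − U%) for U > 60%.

t ≈ 3.52 years

Drainage path length: H_d = H = 7.1 m (single drainage).
U > 60%: T_v = 1.781 − 0.933·log₁₀(100 − 68) = 0.3767.
t = T_v·H_d²/c_v = 0.3767×7.1²/5.4 = 3.517 years.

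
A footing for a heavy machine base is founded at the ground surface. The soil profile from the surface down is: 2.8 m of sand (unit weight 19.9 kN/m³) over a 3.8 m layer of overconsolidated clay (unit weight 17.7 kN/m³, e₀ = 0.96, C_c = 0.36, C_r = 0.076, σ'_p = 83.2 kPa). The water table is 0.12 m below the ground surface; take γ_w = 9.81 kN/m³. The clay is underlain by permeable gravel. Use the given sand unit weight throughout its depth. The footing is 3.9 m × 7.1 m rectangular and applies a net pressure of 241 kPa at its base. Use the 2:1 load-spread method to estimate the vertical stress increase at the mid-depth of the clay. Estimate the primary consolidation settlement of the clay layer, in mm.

S_c ≈ 125 mm

Mid-depth of clay below the ground surface: z = 2.8 + 3.8/2 = 4.7 m.
Total vertical stress at mid-clay: σ_v = 19.9×2.8 + 17.7×1.9 = 89.35 kPa.
Pore pressure: u = 9.81×(4.7 − 0.12) = 44.93 kPa.
Initial effective stress: σ'_0 = σ_v − u = 89.35 − 44.93 = 44.42 kPa.
Stress increase at mid-clay by the 2:1 spreading method:
Δσ = qBL/((B+z)(L+z)) = 241×3.9×7.1/((3.9+4.7)(7.1+4.7)) = 65.76 kPa
Final effective stress: σ'_f = 44.42 + 65.76 = 110.18 kPa.
σ'_f = 110.18 > σ'_p = 83.2 kPa, so the stress path crosses the preconsolidation pressure — recompression up to σ'_p, then virgin compression beyond:
S_c = H/(1+e₀)·[C_r·log₁₀(σ'_p/σ'_0) + C_c·log₁₀(σ'_f/σ'_p)]
    = 3.8/1.96 × [0.076×log₁₀(83.2/44.42) + 0.36×log₁₀(110.18/83.2)]
    = 1.9388 × [0.020713 + 0.043913] = 0.1253 m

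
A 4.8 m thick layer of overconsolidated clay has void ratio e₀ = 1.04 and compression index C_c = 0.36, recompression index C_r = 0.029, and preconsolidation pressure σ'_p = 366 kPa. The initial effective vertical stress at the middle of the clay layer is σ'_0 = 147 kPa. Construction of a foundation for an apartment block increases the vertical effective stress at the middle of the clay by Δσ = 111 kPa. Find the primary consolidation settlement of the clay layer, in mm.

S_c ≈ 16.7 mm

Final effective stress: σ'_f = 147 + 111 = 258 kPa.
σ'_f = 258 ≤ σ'_p = 366 kPa, so the clay remains overconsolidated and only the recompression index applies:
S_c = C_r·H/(1+e₀)·log₁₀(σ'_f/σ'_0) = 0.029×4.8/2.04×log₁₀(258/147)
    = 0.068234 × 0.2443 = 0.01667 m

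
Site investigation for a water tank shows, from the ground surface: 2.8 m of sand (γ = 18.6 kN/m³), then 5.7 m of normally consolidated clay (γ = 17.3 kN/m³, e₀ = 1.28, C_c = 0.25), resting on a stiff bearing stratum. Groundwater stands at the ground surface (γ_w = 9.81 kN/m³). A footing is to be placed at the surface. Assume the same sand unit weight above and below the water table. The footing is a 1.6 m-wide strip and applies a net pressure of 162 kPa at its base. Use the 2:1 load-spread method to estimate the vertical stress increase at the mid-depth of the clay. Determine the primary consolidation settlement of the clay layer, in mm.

S_c ≈ 156 mm

Mid-depth of clay below the ground surface: z = 2.8 + 5.7/2 = 5.65 m.
Total vertical stress at mid-clay: σ_v = 18.6×2.8 + 17.3×2.85 = 101.39 kPa.
Pore pressure: u = 9.81×(5.65 − 0) = 55.427 kPa.
Initial effective stress: σ'_0 = σ_v − u = 101.39 − 55.427 = 45.963 kPa.
Stress increase at mid-clay by the 2:1 spreading method:
Δσ = qB/(B+z) = 162×1.6/(1.6+5.65) = 35.752 kPa
Final effective stress: σ'_f = σ'_0 + Δσ = 45.963 + 35.752 = 81.715 kPa.
Normally consolidated clay, so the full stress increment lies on the virgin compression line:
S_c = C_c·H/(1+e₀)·log₁₀(σ'_f/σ'_0) = 0.25×5.7/(1+1.28)×log₁₀(81.715/45.963)
    = 0.625 × 0.24989 = 0.1562 m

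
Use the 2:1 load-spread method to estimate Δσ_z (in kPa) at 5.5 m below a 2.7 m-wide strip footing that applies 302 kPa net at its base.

Δσ_z ≈ 99.4 kPa

By the 2:1 method the load spreads at 1 horizontal : 2 vertical, so at depth z the loaded area has grown by z in each plan dimension:
Δσ = qB/(B+z) = 302×2.7/(2.7+5.5) = 99.439 kPa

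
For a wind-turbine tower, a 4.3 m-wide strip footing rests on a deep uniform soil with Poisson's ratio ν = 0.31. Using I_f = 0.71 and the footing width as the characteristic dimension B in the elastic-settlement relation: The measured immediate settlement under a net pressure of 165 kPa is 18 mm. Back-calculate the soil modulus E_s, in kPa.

S_e = q·B·(1−ν²)/E_s · I_f  ⇒  E_s = q·B·(1−ν²)·I_f / S_e.
E_s = 165 × 4.3 × 0.9039 × 0.71 / 0.018 = 25300 kPa

E_s ≈ 25300 kPa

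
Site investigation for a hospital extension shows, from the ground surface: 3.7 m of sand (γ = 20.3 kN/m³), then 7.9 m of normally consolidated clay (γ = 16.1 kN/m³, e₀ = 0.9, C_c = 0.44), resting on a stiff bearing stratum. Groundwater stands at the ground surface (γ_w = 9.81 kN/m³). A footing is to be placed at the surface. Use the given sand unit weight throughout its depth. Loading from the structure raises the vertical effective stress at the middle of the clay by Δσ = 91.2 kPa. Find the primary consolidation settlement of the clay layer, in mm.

S_c ≈ 706 mm

Mid-depth of clay below the ground surface: z = 3.7 + 7.9/2 = 7.65 m.
Total vertical stress at mid-clay: σ_v = 20.3×3.7 + 16.1×3.95 = 138.71 kPa.
Pore pressure: u = 9.81×(7.65 − 0) = 75.047 kPa.
Initial effective stress: σ'_0 = σ_v − u = 138.71 − 75.047 = 63.663 kPa.
Final effective stress: σ'_f = σ'_0 + Δσ = 63.663 + 91.2 = 154.86 kPa.
Normally consolidated clay, so the full stress increment lies on the virgin compression line:
S_c = C_c·H/(1+e₀)·log₁₀(σ'_f/σ'_0) = 0.44×7.9/(1+0.9)×log₁₀(154.86/63.663)
    = 1.8295 × 0.38605 = 0.7063 m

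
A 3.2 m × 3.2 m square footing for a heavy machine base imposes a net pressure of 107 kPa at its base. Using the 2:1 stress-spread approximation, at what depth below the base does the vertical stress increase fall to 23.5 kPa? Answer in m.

z ≈ 3.63 m

2:1 spreading — at depth z the loaded area has grown by z in each plan dimension:
qB²/(B+z)² = Δσ_z ⇒ z = B(√(q/Δσ_z) − 1) = 3.2×(√(107/23.5) − 1) = 3.628 m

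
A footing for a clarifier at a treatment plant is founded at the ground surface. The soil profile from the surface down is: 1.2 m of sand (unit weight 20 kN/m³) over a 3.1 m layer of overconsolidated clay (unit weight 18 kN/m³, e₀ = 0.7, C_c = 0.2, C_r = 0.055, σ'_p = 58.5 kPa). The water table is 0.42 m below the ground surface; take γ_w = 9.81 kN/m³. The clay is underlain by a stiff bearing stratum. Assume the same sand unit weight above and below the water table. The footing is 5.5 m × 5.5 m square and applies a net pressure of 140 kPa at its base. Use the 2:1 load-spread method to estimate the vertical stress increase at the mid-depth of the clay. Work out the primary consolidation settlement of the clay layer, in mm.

S_c ≈ 101 mm

Mid-depth of clay below the ground surface: z = 1.2 + 3.1/2 = 2.75 m.
Total vertical stress at mid-clay: σ_v = 20×1.2 + 18×1.55 = 51.9 kPa.
Pore pressure: u = 9.81×(2.75 − 0.42) = 22.857 kPa.
Initial effective stress: σ'_0 = σ_v − u = 51.9 − 22.857 = 29.043 kPa.
Stress increase at mid-clay by the 2:1 spreading method:
Δσ = qBL/((B+z)(L+z)) = 140×5.5×5.5/((5.5+2.75)(5.5+2.75)) = 62.222 kPa
Final effective stress: σ'_f = 29.043 + 62.222 = 91.265 kPa.
σ'_f = 91.265 > σ'_p = 58.5 kPa, so the stress path crosses the preconsolidation pressure — recompression up to σ'_p, then virgin compression beyond:
S_c = H/(1+e₀)·[C_r·log₁₀(σ'_p/σ'_0) + C_c·log₁₀(σ'_f/σ'_p)]
    = 3.1/1.7 × [0.055×log₁₀(58.5/29.043) + 0.2×log₁₀(91.265/58.5)]
    = 1.8235 × [0.016726 + 0.03863] = 0.1009 m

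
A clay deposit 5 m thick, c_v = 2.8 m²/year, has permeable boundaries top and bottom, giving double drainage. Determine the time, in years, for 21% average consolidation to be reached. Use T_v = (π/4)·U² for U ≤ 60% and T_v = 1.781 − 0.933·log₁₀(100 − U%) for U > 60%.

t ≈ 0.0773 years

Drainage path length: H_d = H/2 = 2.5 m (double drainage).
U ≤ 60%: T_v = (π/4)·U² = (π/4)×0.21² = 0.034636.
t = T_v·H_d²/c_v = 0.034636×2.5²/2.8 = 0.07731 years.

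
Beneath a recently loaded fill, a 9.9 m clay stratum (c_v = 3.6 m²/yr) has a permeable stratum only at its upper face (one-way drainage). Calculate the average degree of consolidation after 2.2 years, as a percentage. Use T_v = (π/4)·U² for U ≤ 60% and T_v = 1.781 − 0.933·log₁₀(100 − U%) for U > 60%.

U ≈ 32.1 %

Drainage path length: H_d = H = 9.9 m (single drainage).
T_v = c_v·t/H_d² = 3.6×2.2/9.9² = 0.080808.
T_v = 0.080808 corresponds to the U ≤ 60% branch:
U = √(4T_v/π) = 0.3208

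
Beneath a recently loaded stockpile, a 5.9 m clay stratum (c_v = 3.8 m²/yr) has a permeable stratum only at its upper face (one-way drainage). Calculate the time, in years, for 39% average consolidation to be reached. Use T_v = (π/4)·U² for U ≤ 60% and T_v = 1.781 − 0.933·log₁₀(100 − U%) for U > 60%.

t ≈ 1.09 years

Drainage path length: H_d = H = 5.9 m (single drainage).
U ≤ 60%: T_v = (π/4)·U² = (π/4)×0.39² = 0.11946.
t = T_v·H_d²/c_v = 0.11946×5.9²/3.8 = 1.094 years.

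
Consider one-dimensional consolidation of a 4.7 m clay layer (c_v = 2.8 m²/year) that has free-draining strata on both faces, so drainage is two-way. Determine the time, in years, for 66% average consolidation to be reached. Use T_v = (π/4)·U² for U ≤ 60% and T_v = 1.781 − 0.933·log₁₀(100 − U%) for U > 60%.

Drainage path length: H_d = H/2 = 2.35 m (double drainage).
U > 60%: T_v = 1.781 − 0.933·log₁₀(100 − 66) = 0.35213.
t = T_v·H_d²/c_v = 0.35213×2.35²/2.8 = 0.6945 years.

t ≈ 0.695 years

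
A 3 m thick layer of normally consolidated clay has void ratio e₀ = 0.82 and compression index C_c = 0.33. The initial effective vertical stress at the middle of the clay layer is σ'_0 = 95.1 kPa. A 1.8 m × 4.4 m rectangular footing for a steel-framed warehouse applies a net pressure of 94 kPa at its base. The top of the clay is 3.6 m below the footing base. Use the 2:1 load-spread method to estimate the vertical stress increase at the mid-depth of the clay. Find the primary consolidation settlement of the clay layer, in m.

Mid-depth of clay below the footing base: z = 3.6 + 3/2 = 5.1 m.
Stress increase at mid-clay by the 2:1 spreading method:
Δσ = qBL/((B+z)(L+z)) = 94×1.8×4.4/((1.8+5.1)(4.4+5.1)) = 11.357 kPa
Final effective stress: σ'_f = σ'_0 + Δσ = 95.1 + 11.357 = 106.46 kPa.
Normally consolidated clay, so the full stress increment lies on the virgin compression line:
S_c = C_c·H/(1+e₀)·log₁₀(σ'_f/σ'_0) = 0.33×3/(1+0.82)×log₁₀(106.46/95.1)
    = 0.54396 × 0.049006 = 0.02666 m

S_c ≈ 0.0267 m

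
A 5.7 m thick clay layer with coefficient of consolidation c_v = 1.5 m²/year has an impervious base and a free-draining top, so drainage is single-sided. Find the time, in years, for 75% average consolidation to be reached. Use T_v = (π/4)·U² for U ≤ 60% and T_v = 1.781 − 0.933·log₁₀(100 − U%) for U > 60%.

t ≈ 10.3 years

Drainage path length: H_d = H = 5.7 m (single drainage).
U > 60%: T_v = 1.781 − 0.933·log₁₀(100 − 75) = 0.47672.
t = T_v·H_d²/c_v = 0.47672×5.7²/1.5 = 10.33 years.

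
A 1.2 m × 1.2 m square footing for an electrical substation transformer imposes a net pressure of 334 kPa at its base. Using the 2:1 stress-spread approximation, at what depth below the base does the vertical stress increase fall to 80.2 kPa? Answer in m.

2:1 spreading — at depth z the loaded area has grown by z in each plan dimension:
qB²/(B+z)² = Δσ_z ⇒ z = B(√(q/Δσ_z) − 1) = 1.2×(√(334/80.2) − 1) = 1.249 m

z ≈ 1.25 m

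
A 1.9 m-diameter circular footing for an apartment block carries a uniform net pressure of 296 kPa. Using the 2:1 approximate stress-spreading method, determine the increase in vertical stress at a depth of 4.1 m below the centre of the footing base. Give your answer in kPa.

By the 2:1 method the load spreads at 1 horizontal : 2 vertical, so at depth z the loaded area has grown by z in each plan dimension:
Δσ ≈ qD²/(D+z)² = 296×1.9²/(1.9+4.1)² = 29.682 kPa

Δσ_z ≈ 29.7 kPa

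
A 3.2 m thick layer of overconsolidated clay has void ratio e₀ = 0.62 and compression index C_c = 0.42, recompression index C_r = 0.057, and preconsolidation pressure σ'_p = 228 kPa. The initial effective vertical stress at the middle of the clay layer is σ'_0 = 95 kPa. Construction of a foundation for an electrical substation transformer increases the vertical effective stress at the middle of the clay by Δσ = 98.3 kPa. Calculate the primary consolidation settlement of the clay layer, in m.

S_c ≈ 0.0347 m

Final effective stress: σ'_f = 95 + 98.3 = 193.3 kPa.
σ'_f = 193.3 ≤ σ'_p = 228 kPa, so the clay remains overconsolidated and only the recompression index applies:
S_c = C_r·H/(1+e₀)·log₁₀(σ'_f/σ'_0) = 0.057×3.2/1.62×log₁₀(193.3/95)
    = 0.11259 × 0.30851 = 0.03474 m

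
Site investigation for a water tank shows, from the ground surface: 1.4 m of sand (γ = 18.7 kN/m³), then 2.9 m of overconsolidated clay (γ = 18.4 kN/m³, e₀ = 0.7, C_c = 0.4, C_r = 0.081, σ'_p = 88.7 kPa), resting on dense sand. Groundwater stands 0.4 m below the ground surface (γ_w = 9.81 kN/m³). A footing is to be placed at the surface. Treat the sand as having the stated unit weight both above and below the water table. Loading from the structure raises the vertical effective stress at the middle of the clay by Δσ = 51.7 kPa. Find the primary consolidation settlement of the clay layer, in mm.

Mid-depth of clay below the ground surface: z = 1.4 + 2.9/2 = 2.85 m.
Total vertical stress at mid-clay: σ_v = 18.7×1.4 + 18.4×1.45 = 52.86 kPa.
Pore pressure: u = 9.81×(2.85 − 0.4) = 24.035 kPa.
Initial effective stress: σ'_0 = σ_v − u = 52.86 − 24.035 = 28.825 kPa.
Final effective stress: σ'_f = 28.825 + 51.7 = 80.525 kPa.
σ'_f = 80.525 ≤ σ'_p = 88.7 kPa, so the clay remains overconsolidated and only the recompression index applies:
S_c = C_r·H/(1+e₀)·log₁₀(σ'_f/σ'_0) = 0.081×2.9/1.7×log₁₀(80.525/28.825)
    = 0.13818 × 0.44616 = 0.06165 m

S_c ≈ 61.6 mm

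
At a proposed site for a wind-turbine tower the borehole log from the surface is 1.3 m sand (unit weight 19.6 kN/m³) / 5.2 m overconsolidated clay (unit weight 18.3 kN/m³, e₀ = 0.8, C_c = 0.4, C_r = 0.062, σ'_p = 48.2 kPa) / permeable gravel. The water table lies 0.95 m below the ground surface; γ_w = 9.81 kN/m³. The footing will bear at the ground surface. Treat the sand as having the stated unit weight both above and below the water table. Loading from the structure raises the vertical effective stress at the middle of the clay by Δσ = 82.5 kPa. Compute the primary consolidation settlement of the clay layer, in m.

Mid-depth of clay below the ground surface: z = 1.3 + 5.2/2 = 3.9 m.
Total vertical stress at mid-clay: σ_v = 19.6×1.3 + 18.3×2.6 = 73.06 kPa.
Pore pressure: u = 9.81×(3.9 − 0.95) = 28.94 kPa.
Initial effective stress: σ'_0 = σ_v − u = 73.06 − 28.94 = 44.12 kPa.
Final effective stress: σ'_f = 44.12 + 82.5 = 126.62 kPa.
σ'_f = 126.62 > σ'_p = 48.2 kPa, so the stress path crosses the preconsolidation pressure — recompression up to σ'_p, then virgin compression beyond:
S_c = H/(1+e₀)·[C_r·log₁₀(σ'_p/σ'_0) + C_c·log₁₀(σ'_f/σ'_p)]
    = 5.2/1.8 × [0.062×log₁₀(48.2/44.12) + 0.4×log₁₀(126.62/48.2)]
    = 2.8889 × [0.0023815 + 0.16778] = 0.4916 m

S_c ≈ 0.492 m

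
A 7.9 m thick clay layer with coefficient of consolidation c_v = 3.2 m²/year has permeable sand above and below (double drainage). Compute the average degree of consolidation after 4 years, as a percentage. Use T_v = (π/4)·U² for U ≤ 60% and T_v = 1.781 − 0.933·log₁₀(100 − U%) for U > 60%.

U ≈ 89.3 %

Drainage path length: H_d = H/2 = 3.95 m (double drainage).
T_v = c_v·t/H_d² = 3.2×4/3.95² = 0.82038.
T_v = 0.82038 corresponds to the U > 60% branch:
U = 1 − 10^((1.781 − T_v)/0.933)/100 = 0.8929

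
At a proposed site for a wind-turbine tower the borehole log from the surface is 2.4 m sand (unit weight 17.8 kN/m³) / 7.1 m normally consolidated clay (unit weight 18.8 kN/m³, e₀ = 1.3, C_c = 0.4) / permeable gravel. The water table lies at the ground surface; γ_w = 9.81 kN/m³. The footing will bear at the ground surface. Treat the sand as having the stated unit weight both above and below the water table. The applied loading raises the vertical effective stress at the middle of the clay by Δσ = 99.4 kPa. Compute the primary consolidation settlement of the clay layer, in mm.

Mid-depth of clay below the ground surface: z = 2.4 + 7.1/2 = 5.95 m.
Total vertical stress at mid-clay: σ_v = 17.8×2.4 + 18.8×3.55 = 109.46 kPa.
Pore pressure: u = 9.81×(5.95 − 0) = 58.37 kPa.
Initial effective stress: σ'_0 = σ_v − u = 109.46 − 58.37 = 51.09 kPa.
Final effective stress: σ'_f = σ'_0 + Δσ = 51.09 + 99.4 = 150.49 kPa.
Normally consolidated clay, so the full stress increment lies on the virgin compression line:
S_c = C_c·H/(1+e₀)·log₁₀(σ'_f/σ'_0) = 0.4×7.1/(1+1.3)×log₁₀(150.49/51.09)
    = 1.2348 × 0.46917 = 0.5793 m

S_c ≈ 579 mm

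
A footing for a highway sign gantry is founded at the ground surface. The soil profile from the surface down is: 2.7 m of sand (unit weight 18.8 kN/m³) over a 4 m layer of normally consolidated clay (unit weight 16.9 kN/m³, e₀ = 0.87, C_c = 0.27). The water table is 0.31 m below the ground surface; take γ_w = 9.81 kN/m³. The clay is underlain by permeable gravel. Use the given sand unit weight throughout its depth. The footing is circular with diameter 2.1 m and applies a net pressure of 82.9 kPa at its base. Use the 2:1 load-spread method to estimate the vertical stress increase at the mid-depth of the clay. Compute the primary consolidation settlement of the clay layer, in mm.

S_c ≈ 43.7 mm

Mid-depth of clay below the ground surface: z = 2.7 + 4/2 = 4.7 m.
Total vertical stress at mid-clay: σ_v = 18.8×2.7 + 16.9×2 = 84.56 kPa.
Pore pressure: u = 9.81×(4.7 − 0.31) = 43.066 kPa.
Initial effective stress: σ'_0 = σ_v − u = 84.56 − 43.066 = 41.494 kPa.
Stress increase at mid-clay by the 2:1 spreading method:
Δσ ≈ qD²/(D+z)² = 82.9×2.1²/(2.1+4.7)² = 7.9063 kPa
Final effective stress: σ'_f = σ'_0 + Δσ = 41.494 + 7.9063 = 49.4 kPa.
Normally consolidated clay, so the full stress increment lies on the virgin compression line:
S_c = C_c·H/(1+e₀)·log₁₀(σ'_f/σ'_0) = 0.27×4/(1+0.87)×log₁₀(49.4/41.494)
    = 0.57754 × 0.075742 = 0.04374 m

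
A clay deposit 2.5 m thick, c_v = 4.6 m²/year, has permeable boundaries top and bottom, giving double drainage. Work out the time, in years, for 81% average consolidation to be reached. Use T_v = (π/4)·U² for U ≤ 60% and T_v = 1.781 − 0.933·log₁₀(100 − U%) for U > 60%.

t ≈ 0.2 years

Drainage path length: H_d = H/2 = 1.25 m (double drainage).
U > 60%: T_v = 1.781 − 0.933·log₁₀(100 − 81) = 0.58792.
t = T_v·H_d²/c_v = 0.58792×1.25²/4.6 = 0.1997 years.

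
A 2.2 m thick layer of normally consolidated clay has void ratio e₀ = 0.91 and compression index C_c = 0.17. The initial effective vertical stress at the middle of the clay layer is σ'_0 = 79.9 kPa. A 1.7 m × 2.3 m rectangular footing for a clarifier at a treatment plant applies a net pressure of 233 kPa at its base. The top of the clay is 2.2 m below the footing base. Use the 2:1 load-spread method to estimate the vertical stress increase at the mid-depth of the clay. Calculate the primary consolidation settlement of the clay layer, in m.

Mid-depth of clay below the footing base: z = 2.2 + 2.2/2 = 3.3 m.
Stress increase at mid-clay by the 2:1 spreading method:
Δσ = qBL/((B+z)(L+z)) = 233×1.7×2.3/((1.7+3.3)(2.3+3.3)) = 32.537 kPa
Final effective stress: σ'_f = σ'_0 + Δσ = 79.9 + 32.537 = 112.44 kPa.
Normally consolidated clay, so the full stress increment lies on the virgin compression line:
S_c = C_c·H/(1+e₀)·log₁₀(σ'_f/σ'_0) = 0.17×2.2/(1+0.91)×log₁₀(112.44/79.9)
    = 0.19581 × 0.14837 = 0.02905 m

S_c ≈ 0.0291 m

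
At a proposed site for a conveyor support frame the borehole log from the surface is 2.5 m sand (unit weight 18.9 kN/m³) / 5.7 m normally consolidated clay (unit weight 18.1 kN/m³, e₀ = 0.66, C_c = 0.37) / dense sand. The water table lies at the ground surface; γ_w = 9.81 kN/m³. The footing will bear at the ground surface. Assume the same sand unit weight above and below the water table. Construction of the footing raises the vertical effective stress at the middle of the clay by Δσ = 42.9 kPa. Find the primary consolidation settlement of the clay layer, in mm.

S_c ≈ 362 mm

Mid-depth of clay below the ground surface: z = 2.5 + 5.7/2 = 5.35 m.
Total vertical stress at mid-clay: σ_v = 18.9×2.5 + 18.1×2.85 = 98.835 kPa.
Pore pressure: u = 9.81×(5.35 − 0) = 52.483 kPa.
Initial effective stress: σ'_0 = σ_v − u = 98.835 − 52.483 = 46.352 kPa.
Final effective stress: σ'_f = σ'_0 + Δσ = 46.352 + 42.9 = 89.252 kPa.
Normally consolidated clay, so the full stress increment lies on the virgin compression line:
S_c = C_c·H/(1+e₀)·log₁₀(σ'_f/σ'_0) = 0.37×5.7/(1+0.66)×log₁₀(89.252/46.352)
    = 1.2705 × 0.28455 = 0.3615 m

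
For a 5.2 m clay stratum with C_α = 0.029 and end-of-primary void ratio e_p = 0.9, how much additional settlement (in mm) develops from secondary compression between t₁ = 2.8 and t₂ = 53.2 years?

S_s ≈ 101 mm

Secondary compression: S_s = C_α·H/(1+e_p)·log₁₀(t₂/t₁)
S_s = 0.029×5.2/(1+0.9)×log₁₀(53.2/2.8)
    = 0.07937 × 1.279 = 0.1015 m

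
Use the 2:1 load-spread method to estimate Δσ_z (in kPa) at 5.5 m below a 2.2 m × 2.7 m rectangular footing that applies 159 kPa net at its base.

By the 2:1 method the load spreads at 1 horizontal : 2 vertical, so at depth z the loaded area has grown by z in each plan dimension:
Δσ = qBL/((B+z)(L+z)) = 159×2.2×2.7/((2.2+5.5)(2.7+5.5)) = 14.958 kPa

Δσ_z ≈ 15 kPa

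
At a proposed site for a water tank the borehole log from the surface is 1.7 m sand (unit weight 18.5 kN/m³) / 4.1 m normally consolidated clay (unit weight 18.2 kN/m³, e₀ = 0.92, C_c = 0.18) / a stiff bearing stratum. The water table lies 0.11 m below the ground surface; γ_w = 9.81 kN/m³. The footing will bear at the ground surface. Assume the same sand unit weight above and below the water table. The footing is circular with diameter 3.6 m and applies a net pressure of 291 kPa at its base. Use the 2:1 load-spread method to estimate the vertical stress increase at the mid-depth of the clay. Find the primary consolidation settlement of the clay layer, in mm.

Mid-depth of clay below the ground surface: z = 1.7 + 4.1/2 = 3.75 m.
Total vertical stress at mid-clay: σ_v = 18.5×1.7 + 18.2×2.05 = 68.76 kPa.
Pore pressure: u = 9.81×(3.75 − 0.11) = 35.708 kPa.
Initial effective stress: σ'_0 = σ_v − u = 68.76 − 35.708 = 33.052 kPa.
Stress increase at mid-clay by the 2:1 spreading method:
Δσ ≈ qD²/(D+z)² = 291×3.6²/(3.6+3.75)² = 69.811 kPa
Final effective stress: σ'_f = σ'_0 + Δσ = 33.052 + 69.811 = 102.86 kPa.
Normally consolidated clay, so the full stress increment lies on the virgin compression line:
S_c = C_c·H/(1+e₀)·log₁₀(σ'_f/σ'_0) = 0.18×4.1/(1+0.92)×log₁₀(102.86/33.052)
    = 0.38437 × 0.49305 = 0.1895 m

S_c ≈ 190 mm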